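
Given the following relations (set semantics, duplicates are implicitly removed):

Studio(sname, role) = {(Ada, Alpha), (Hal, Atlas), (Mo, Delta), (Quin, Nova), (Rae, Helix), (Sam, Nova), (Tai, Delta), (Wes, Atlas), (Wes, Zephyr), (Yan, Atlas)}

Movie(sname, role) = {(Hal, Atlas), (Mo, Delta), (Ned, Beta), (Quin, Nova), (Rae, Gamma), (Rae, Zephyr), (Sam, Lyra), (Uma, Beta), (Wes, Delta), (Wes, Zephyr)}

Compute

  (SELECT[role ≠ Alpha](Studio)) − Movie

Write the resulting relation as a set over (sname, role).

Selection role ≠ Alpha: {(Hal, Atlas), (Mo, Delta), (Quin, Nova), (Rae, Helix), (Sam, Nova), (Tai, Delta), (Wes, Atlas), (Wes, Zephyr), (Yan, Atlas)}
Difference: {(Hal, Atlas), (Mo, Delta), (Quin, Nova), (Rae, Helix), (Sam, Nova), (Tai, Delta), (Wes, Atlas), (Wes, Zephyr), (Yan, Atlas)} with {(Hal, Atlas), (Mo, Delta), (Ned, Beta), (Quin, Nova), (Rae, Gamma), (Rae, Zephyr), (Sam, Lyra), (Uma, Beta), (Wes, Delta), (Wes, Zephyr)} → {(Rae, Helix), (Sam, Nova), (Tai, Delta), (Wes, Atlas), (Yan, Atlas)}

{(Rae, Helix), (Sam, Nova), (Tai, Delta), (Wes, Atlas), (Yan, Atlas)}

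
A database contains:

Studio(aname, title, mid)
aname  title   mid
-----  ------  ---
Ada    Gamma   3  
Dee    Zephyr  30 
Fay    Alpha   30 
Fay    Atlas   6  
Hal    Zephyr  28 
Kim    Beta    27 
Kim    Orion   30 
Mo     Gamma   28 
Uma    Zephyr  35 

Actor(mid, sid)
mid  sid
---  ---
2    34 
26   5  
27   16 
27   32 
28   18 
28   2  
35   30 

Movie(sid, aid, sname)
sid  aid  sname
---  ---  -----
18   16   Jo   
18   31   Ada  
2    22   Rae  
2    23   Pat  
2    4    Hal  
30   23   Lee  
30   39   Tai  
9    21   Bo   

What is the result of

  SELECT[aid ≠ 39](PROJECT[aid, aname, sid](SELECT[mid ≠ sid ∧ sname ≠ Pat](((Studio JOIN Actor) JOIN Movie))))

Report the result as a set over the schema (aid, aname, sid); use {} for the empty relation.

{(16, Hal, 18), (16, Mo, 18), (22, Hal, 2), (22, Mo, 2), (23, Uma, 30), (31, Hal, 18), (31, Mo, 18), (4, Hal, 2), (4, Mo, 2)}

Joining Studio and Actor on mid yields {(Hal, Zephyr, 28, 18), (Hal, Zephyr, 28, 2), (Kim, Beta, 27, 16), (Kim, Beta, 27, 32), (Mo, Gamma, 28, 18), (Mo, Gamma, 28, 2), (Uma, Zephyr, 35, 30)}.
Joining (Studio JOIN Actor) and Movie on sid yields {(Hal, Zephyr, 28, 18, 16, Jo), (Hal, Zephyr, 28, 18, 31, Ada), (Hal, Zephyr, 28, 2, 22, Rae), (Hal, Zephyr, 28, 2, 23, Pat), (Hal, Zephyr, 28, 2, 4, Hal), (Mo, Gamma, 28, 18, 16, Jo), (Mo, Gamma, 28, 18, 31, Ada), (Mo, Gamma, 28, 2, 22, Rae), (Mo, Gamma, 28, 2, 23, Pat), (Mo, Gamma, 28, 2, 4, Hal), (Uma, Zephyr, 35, 30, 23, Lee), (Uma, Zephyr, 35, 30, 39, Tai)}.
Filtering on mid ≠ sid ∧ sname ≠ Pat leaves {(Hal, Zephyr, 28, 18, 16, Jo), (Hal, Zephyr, 28, 18, 31, Ada), (Hal, Zephyr, 28, 2, 22, Rae), (Hal, Zephyr, 28, 2, 4, Hal), (Mo, Gamma, 28, 18, 16, Jo), (Mo, Gamma, 28, 18, 31, Ada), (Mo, Gamma, 28, 2, 22, Rae), (Mo, Gamma, 28, 2, 4, Hal), (Uma, Zephyr, 35, 30, 23, Lee), (Uma, Zephyr, 35, 30, 39, Tai)}.
π_{aid, aname, sid} gives {(16, Hal, 18), (16, Mo, 18), (22, Hal, 2), (22, Mo, 2), (23, Uma, 30), (31, Hal, 18), (31, Mo, 18), (39, Uma, 30), (4, Hal, 2), (4, Mo, 2)}.
Filtering on aid ≠ 39 leaves {(16, Hal, 18), (16, Mo, 18), (22, Hal, 2), (22, Mo, 2), (23, Uma, 30), (31, Hal, 18), (31, Mo, 18), (4, Hal, 2), (4, Mo, 2)}.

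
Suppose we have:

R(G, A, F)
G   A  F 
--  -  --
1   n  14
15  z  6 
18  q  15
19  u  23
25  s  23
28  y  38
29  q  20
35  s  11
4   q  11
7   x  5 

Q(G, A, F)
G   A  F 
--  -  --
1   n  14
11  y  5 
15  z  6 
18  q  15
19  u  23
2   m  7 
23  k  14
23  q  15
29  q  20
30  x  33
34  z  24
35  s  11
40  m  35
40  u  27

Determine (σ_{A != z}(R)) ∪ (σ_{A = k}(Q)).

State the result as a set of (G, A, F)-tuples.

{(1, n, 14), (18, q, 15), (19, u, 23), (23, k, 14), (25, s, 23), (28, y, 38), (29, q, 20), (35, s, 11), (4, q, 11), (7, x, 5)}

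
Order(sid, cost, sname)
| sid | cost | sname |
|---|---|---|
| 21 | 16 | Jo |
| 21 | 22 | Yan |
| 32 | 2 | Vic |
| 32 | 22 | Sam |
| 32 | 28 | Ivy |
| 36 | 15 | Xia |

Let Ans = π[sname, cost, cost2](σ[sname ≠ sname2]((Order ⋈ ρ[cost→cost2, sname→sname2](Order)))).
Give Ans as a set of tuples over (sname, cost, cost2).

{(Ivy, 28, 2), (Ivy, 28, 22), (Jo, 16, 22), (Sam, 22, 2), (Sam, 22, 28), (Vic, 2, 22), (Vic, 2, 28), (Yan, 22, 16)}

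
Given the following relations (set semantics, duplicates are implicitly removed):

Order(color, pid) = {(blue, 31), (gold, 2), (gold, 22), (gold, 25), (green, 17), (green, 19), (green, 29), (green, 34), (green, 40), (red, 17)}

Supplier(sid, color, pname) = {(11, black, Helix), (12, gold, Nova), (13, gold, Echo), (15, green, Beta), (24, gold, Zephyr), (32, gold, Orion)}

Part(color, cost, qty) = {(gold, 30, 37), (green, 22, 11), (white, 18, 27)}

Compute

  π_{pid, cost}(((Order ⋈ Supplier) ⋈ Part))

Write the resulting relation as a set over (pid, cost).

{(17, 22), (19, 22), (2, 30), (22, 30), (25, 30), (29, 22), (34, 22), (40, 22)}

Order ⋈ Supplier (natural join on color): {(gold, 2, 12, Nova), (gold, 2, 13, Echo), (gold, 2, 24, Zephyr), (gold, 2, 32, Orion), (gold, 22, 12, Nova), (gold, 22, 13, Echo), (gold, 22, 24, Zephyr), (gold, 22, 32, Orion), (gold, 25, 12, Nova), (gold, 25, 13, Echo), (gold, 25, 24, Zephyr), (gold, 25, 32, Orion), (green, 17, 15, Beta), (green, 19, 15, Beta), (green, 29, 15, Beta), (green, 34, 15, Beta), (green, 40, 15, Beta)}
(Order ⋈ Supplier) ⋈ Part (natural join on color): {(gold, 2, 12, Nova, 30, 37), (gold, 2, 13, Echo, 30, 37), (gold, 2, 24, Zephyr, 30, 37), (gold, 2, 32, Orion, 30, 37), (gold, 22, 12, Nova, 30, 37), (gold, 22, 13, Echo, 30, 37), (gold, 22, 24, Zephyr, 30, 37), (gold, 22, 32, Orion, 30, 37), (gold, 25, 12, Nova, 30, 37), (gold, 25, 13, Echo, 30, 37), (gold, 25, 24, Zephyr, 30, 37), (gold, 25, 32, Orion, 30, 37), (green, 17, 15, Beta, 22, 11), (green, 19, 15, Beta, 22, 11), (green, 29, 15, Beta, 22, 11), (green, 34, 15, Beta, 22, 11), (green, 40, 15, Beta, 22, 11)}
π_{pid, cost} gives {(17, 22), (19, 22), (2, 30), (22, 30), (25, 30), (29, 22), (34, 22), (40, 22)} (9 duplicate(s) eliminated).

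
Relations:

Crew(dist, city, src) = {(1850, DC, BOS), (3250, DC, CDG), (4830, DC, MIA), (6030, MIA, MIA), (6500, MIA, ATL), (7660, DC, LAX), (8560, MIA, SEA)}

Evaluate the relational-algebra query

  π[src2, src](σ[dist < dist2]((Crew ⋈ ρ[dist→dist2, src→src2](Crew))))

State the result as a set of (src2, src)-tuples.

ρ[dist→dist2, src→src2]: schema becomes (dist2, city, src2); tuples unchanged.
Joining Crew and ρ[dist→dist2, src→src2](Crew) on city yields {(1850, DC, BOS, 1850, BOS), (1850, DC, BOS, 3250, CDG), (1850, DC, BOS, 4830, MIA), (1850, DC, BOS, 7660, LAX), (3250, DC, CDG, 1850, BOS), (3250, DC, CDG, 3250, CDG), (3250, DC, CDG, 4830, MIA), (3250, DC, CDG, 7660, LAX), (4830, DC, MIA, 1850, BOS), (4830, DC, MIA, 3250, CDG), (4830, DC, MIA, 4830, MIA), (4830, DC, MIA, 7660, LAX), (6030, MIA, MIA, 6030, MIA), (6030, MIA, MIA, 6500, ATL), (6030, MIA, MIA, 8560, SEA), (6500, MIA, ATL, 6030, MIA), (6500, MIA, ATL, 6500, ATL), (6500, MIA, ATL, 8560, SEA), (7660, DC, LAX, 1850, BOS), (7660, DC, LAX, 3250, CDG), (7660, DC, LAX, 4830, MIA), (7660, DC, LAX, 7660, LAX), (8560, MIA, SEA, 6030, MIA), (8560, MIA, SEA, 6500, ATL), (8560, MIA, SEA, 8560, SEA)}.
Selection dist < dist2: {(1850, DC, BOS, 3250, CDG), (1850, DC, BOS, 4830, MIA), (1850, DC, BOS, 7660, LAX), (3250, DC, CDG, 4830, MIA), (3250, DC, CDG, 7660, LAX), (4830, DC, MIA, 7660, LAX), (6030, MIA, MIA, 6500, ATL), (6030, MIA, MIA, 8560, SEA), (6500, MIA, ATL, 8560, SEA)}
π[src2, src]: project onto (src2, src) → {(ATL, MIA), (CDG, BOS), (LAX, BOS), (LAX, CDG), (LAX, MIA), (MIA, BOS), (MIA, CDG), (SEA, ATL), (SEA, MIA)}

{(ATL, MIA), (CDG, BOS), (LAX, BOS), (LAX, CDG), (LAX, MIA), (MIA, BOS), (MIA, CDG), (SEA, ATL), (SEA, MIA)}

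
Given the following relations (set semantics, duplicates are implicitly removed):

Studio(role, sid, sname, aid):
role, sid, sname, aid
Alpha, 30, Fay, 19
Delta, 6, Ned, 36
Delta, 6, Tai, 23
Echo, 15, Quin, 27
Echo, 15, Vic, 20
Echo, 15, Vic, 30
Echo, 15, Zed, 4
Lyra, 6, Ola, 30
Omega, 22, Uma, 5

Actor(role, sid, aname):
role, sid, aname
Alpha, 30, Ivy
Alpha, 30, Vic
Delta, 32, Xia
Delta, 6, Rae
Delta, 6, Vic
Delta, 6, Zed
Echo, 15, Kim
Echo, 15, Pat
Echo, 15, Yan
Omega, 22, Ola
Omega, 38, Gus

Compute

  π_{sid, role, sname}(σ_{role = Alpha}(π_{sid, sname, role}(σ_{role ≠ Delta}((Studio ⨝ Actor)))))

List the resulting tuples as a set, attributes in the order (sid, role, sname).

{(30, Alpha, Fay)}

Joining Studio and Actor on role, sid yields {(Alpha, 30, Fay, 19, Ivy), (Alpha, 30, Fay, 19, Vic), (Delta, 6, Ned, 36, Rae), (Delta, 6, Ned, 36, Vic), (Delta, 6, Ned, 36, Zed), (Delta, 6, Tai, 23, Rae), (Delta, 6, Tai, 23, Vic), (Delta, 6, Tai, 23, Zed), (Echo, 15, Quin, 27, Kim), (Echo, 15, Quin, 27, Pat), (Echo, 15, Quin, 27, Yan), (Echo, 15, Vic, 20, Kim), (Echo, 15, Vic, 20, Pat), (Echo, 15, Vic, 20, Yan), (Echo, 15, Vic, 30, Kim), (Echo, 15, Vic, 30, Pat), (Echo, 15, Vic, 30, Yan), (Echo, 15, Zed, 4, Kim), (Echo, 15, Zed, 4, Pat), (Echo, 15, Zed, 4, Yan), (Omega, 22, Uma, 5, Ola)}.
Selection role ≠ Delta: {(Alpha, 30, Fay, 19, Ivy), (Alpha, 30, Fay, 19, Vic), (Echo, 15, Quin, 27, Kim), (Echo, 15, Quin, 27, Pat), (Echo, 15, Quin, 27, Yan), (Echo, 15, Vic, 20, Kim), (Echo, 15, Vic, 20, Pat), (Echo, 15, Vic, 20, Yan), (Echo, 15, Vic, 30, Kim), (Echo, 15, Vic, 30, Pat), (Echo, 15, Vic, 30, Yan), (Echo, 15, Zed, 4, Kim), (Echo, 15, Zed, 4, Pat), (Echo, 15, Zed, 4, Yan), (Omega, 22, Uma, 5, Ola)}
Keep only column(s) sid, sname, role (10 duplicate(s) eliminated): {(15, Quin, Echo), (15, Vic, Echo), (15, Zed, Echo), (22, Uma, Omega), (30, Fay, Alpha)}
Selection role = Alpha: {(30, Fay, Alpha)}
Keep only column(s) sid, role, sname: {(30, Alpha, Fay)}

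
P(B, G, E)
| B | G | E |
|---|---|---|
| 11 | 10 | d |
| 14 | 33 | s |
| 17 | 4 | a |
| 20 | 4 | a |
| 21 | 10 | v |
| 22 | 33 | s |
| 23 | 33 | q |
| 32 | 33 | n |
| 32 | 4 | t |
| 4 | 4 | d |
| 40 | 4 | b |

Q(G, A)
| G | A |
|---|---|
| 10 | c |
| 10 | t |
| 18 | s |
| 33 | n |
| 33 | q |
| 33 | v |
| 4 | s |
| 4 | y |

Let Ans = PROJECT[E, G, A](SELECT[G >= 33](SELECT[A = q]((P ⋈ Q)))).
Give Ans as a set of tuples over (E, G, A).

P ⋈ Q (natural join on G): {(11, 10, d, c), (11, 10, d, t), (14, 33, s, n), (14, 33, s, q), (14, 33, s, v), (17, 4, a, s), (17, 4, a, y), (20, 4, a, s), (20, 4, a, y), (21, 10, v, c), (21, 10, v, t), (22, 33, s, n), (22, 33, s, q), (22, 33, s, v), (23, 33, q, n), (23, 33, q, q), (23, 33, q, v), (32, 33, n, n), (32, 33, n, q), (32, 33, n, v), (32, 4, t, s), (32, 4, t, y), (4, 4, d, s), (4, 4, d, y), (40, 4, b, s), (40, 4, b, y)}
Filtering on A = q leaves {(14, 33, s, q), (22, 33, s, q), (23, 33, q, q), (32, 33, n, q)}.
Filtering on G >= 33 leaves {(14, 33, s, q), (22, 33, s, q), (23, 33, q, q), (32, 33, n, q)}.
π[E, G, A]: project onto (E, G, A) (1 duplicate(s) eliminated) → {(n, 33, q), (q, 33, q), (s, 33, q)}

{(n, 33, q), (q, 33, q), (s, 33, q)}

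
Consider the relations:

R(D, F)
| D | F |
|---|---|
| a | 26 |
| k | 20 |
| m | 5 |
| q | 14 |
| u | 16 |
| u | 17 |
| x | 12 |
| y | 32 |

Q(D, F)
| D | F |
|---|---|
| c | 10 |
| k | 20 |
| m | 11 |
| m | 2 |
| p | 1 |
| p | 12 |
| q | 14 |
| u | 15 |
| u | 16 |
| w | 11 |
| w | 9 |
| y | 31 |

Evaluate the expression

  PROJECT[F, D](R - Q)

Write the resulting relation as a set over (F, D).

{(12, x), (17, u), (26, a), (32, y), (5, m)}

Difference: {(a, 26), (k, 20), (m, 5), (q, 14), (u, 16), (u, 17), (x, 12), (y, 32)} with {(c, 10), (k, 20), (m, 11), (m, 2), (p, 1), (p, 12), (q, 14), (u, 15), (u, 16), (w, 11), (w, 9), (y, 31)} → {(a, 26), (m, 5), (u, 17), (x, 12), (y, 32)}
π[F, D]: project onto (F, D) → {(12, x), (17, u), (26, a), (32, y), (5, m)}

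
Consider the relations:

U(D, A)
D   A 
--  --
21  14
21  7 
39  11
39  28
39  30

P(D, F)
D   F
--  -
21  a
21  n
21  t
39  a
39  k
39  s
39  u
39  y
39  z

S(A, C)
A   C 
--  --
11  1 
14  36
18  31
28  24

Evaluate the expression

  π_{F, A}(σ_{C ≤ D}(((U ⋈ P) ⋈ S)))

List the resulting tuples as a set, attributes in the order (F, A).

{(a, 11), (a, 28), (k, 11), (k, 28), (s, 11), (s, 28), (u, 11), (u, 28), (y, 11), (y, 28), (z, 11), (z, 28)}

U ⋈ P (natural join on D): {(21, 14, a), (21, 14, n), (21, 14, t), (21, 7, a), (21, 7, n), (21, 7, t), (39, 11, a), (39, 11, k), (39, 11, s), (39, 11, u), (39, 11, y), (39, 11, z), (39, 28, a), (39, 28, k), (39, 28, s), (39, 28, u), (39, 28, y), (39, 28, z), (39, 30, a), (39, 30, k), (39, 30, s), (39, 30, u), (39, 30, y), (39, 30, z)}
(U ⋈ P) ⋈ S (natural join on A): {(21, 14, a, 36), (21, 14, n, 36), (21, 14, t, 36), (39, 11, a, 1), (39, 11, k, 1), (39, 11, s, 1), (39, 11, u, 1), (39, 11, y, 1), (39, 11, z, 1), (39, 28, a, 24), (39, 28, k, 24), (39, 28, s, 24), (39, 28, u, 24), (39, 28, y, 24), (39, 28, z, 24)}
σ[C ≤ D]: keep tuples satisfying C ≤ D → {(39, 11, a, 1), (39, 11, k, 1), (39, 11, s, 1), (39, 11, u, 1), (39, 11, y, 1), (39, 11, z, 1), (39, 28, a, 24), (39, 28, k, 24), (39, 28, s, 24), (39, 28, u, 24), (39, 28, y, 24), (39, 28, z, 24)}
π[F, A]: project onto (F, A) → {(a, 11), (a, 28), (k, 11), (k, 28), (s, 11), (s, 28), (u, 11), (u, 28), (y, 11), (y, 28), (z, 11), (z, 28)}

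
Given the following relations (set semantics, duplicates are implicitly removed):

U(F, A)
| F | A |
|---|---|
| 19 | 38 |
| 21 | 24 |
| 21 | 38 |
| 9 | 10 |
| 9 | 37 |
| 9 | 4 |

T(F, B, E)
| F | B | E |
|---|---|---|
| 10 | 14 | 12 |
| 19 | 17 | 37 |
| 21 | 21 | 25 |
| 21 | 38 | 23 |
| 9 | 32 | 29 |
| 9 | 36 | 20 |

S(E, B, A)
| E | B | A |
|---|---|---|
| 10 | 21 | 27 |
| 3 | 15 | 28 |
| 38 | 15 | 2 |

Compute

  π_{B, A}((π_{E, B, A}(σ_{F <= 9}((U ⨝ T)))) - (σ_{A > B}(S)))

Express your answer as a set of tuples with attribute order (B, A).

{(32, 10), (32, 37), (32, 4), (36, 10), (36, 37), (36, 4)}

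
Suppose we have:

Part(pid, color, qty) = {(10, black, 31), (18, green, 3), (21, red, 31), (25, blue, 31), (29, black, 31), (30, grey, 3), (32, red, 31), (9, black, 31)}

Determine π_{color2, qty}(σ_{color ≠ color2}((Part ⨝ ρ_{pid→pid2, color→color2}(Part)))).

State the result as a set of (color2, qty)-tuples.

{(black, 31), (blue, 31), (green, 3), (grey, 3), (red, 31)}

ρ[pid→pid2, color→color2]: schema becomes (pid2, color2, qty); tuples unchanged.
Joining Part and ρ_{pid→pid2, color→color2}(Part) on qty yields {(10, black, 31, 10, black), (10, black, 31, 21, red), (10, black, 31, 25, blue), (10, black, 31, 29, black), (10, black, 31, 32, red), (10, black, 31, 9, black), (18, green, 3, 18, green), (18, green, 3, 30, grey), (21, red, 31, 10, black), (21, red, 31, 21, red), (21, red, 31, 25, blue), (21, red, 31, 29, black), (21, red, 31, 32, red), (21, red, 31, 9, black), (25, blue, 31, 10, black), (25, blue, 31, 21, red), (25, blue, 31, 25, blue), (25, blue, 31, 29, black), (25, blue, 31, 32, red), (25, blue, 31, 9, black), (29, black, 31, 10, black), (29, black, 31, 21, red), (29, black, 31, 25, blue), (29, black, 31, 29, black), (29, black, 31, 32, red), (29, black, 31, 9, black), (30, grey, 3, 18, green), (30, grey, 3, 30, grey), (32, red, 31, 10, black), (32, red, 31, 21, red), (32, red, 31, 25, blue), (32, red, 31, 29, black), (32, red, 31, 32, red), (32, red, 31, 9, black), (9, black, 31, 10, black), (9, black, 31, 21, red), (9, black, 31, 25, blue), (9, black, 31, 29, black), (9, black, 31, 32, red), (9, black, 31, 9, black)}.
σ[color ≠ color2]: keep tuples satisfying color ≠ color2 → {(10, black, 31, 21, red), (10, black, 31, 25, blue), (10, black, 31, 32, red), (18, green, 3, 30, grey), (21, red, 31, 10, black), (21, red, 31, 25, blue), (21, red, 31, 29, black), (21, red, 31, 9, black), (25, blue, 31, 10, black), (25, blue, 31, 21, red), (25, blue, 31, 29, black), (25, blue, 31, 32, red), (25, blue, 31, 9, black), (29, black, 31, 21, red), (29, black, 31, 25, blue), (29, black, 31, 32, red), (30, grey, 3, 18, green), (32, red, 31, 10, black), (32, red, 31, 25, blue), (32, red, 31, 29, black), (32, red, 31, 9, black), (9, black, 31, 21, red), (9, black, 31, 25, blue), (9, black, 31, 32, red)}
π[color2, qty]: project onto (color2, qty) (19 duplicate(s) eliminated) → {(black, 31), (blue, 31), (green, 3), (grey, 3), (red, 31)}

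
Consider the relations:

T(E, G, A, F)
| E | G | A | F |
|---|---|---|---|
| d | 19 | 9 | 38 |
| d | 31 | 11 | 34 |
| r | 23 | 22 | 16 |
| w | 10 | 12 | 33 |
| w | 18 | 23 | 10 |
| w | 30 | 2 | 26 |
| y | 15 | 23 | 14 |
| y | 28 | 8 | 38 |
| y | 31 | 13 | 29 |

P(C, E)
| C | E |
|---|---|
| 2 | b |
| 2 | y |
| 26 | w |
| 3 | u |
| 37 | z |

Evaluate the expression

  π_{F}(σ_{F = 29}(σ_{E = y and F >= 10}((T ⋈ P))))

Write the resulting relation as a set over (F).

{29}

Natural join on E: {(w, 10, 12, 33, 26), (w, 18, 23, 10, 26), (w, 30, 2, 26, 26), (y, 15, 23, 14, 2), (y, 28, 8, 38, 2), (y, 31, 13, 29, 2)}
Selection E = y and F >= 10: {(y, 15, 23, 14, 2), (y, 28, 8, 38, 2), (y, 31, 13, 29, 2)}
Selection F = 29: {(y, 31, 13, 29, 2)}
Keep only column(s) F: {29}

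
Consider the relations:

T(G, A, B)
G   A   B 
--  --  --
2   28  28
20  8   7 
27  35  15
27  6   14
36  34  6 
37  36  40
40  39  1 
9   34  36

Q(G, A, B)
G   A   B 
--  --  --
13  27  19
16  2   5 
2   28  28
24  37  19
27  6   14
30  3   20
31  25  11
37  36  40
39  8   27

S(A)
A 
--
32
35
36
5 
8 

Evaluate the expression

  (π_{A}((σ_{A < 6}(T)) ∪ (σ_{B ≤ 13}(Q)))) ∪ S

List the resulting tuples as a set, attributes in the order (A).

{2, 25, 32, 35, 36, 5, 8}

Apply σ_{A < 6}; surviving tuples: {}
Apply σ_{B ≤ 13}; surviving tuples: {(16, 2, 5), (31, 25, 11)}
Set union of the two operands is {(16, 2, 5), (31, 25, 11)}.
π_{A} gives {2, 25}.
Set union of the two operands is {2, 25, 32, 35, 36, 5, 8}.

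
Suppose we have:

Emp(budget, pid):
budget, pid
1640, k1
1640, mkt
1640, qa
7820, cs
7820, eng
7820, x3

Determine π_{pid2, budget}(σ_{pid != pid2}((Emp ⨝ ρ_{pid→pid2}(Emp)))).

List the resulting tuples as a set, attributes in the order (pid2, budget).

{(cs, 7820), (eng, 7820), (k1, 1640), (mkt, 1640), (qa, 1640), (x3, 7820)}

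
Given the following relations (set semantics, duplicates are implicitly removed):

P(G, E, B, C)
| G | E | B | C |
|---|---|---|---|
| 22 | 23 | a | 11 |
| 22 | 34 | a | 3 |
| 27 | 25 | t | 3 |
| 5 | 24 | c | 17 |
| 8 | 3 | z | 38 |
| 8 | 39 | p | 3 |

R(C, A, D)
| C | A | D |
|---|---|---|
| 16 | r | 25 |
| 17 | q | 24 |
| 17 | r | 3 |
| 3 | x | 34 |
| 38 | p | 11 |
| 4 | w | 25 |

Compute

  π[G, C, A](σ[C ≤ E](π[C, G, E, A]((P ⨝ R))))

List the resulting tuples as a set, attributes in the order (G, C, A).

{(22, 3, x), (27, 3, x), (5, 17, q), (5, 17, r), (8, 3, x)}

Natural join on C: {(22, 34, a, 3, x, 34), (27, 25, t, 3, x, 34), (5, 24, c, 17, q, 24), (5, 24, c, 17, r, 3), (8, 3, z, 38, p, 11), (8, 39, p, 3, x, 34)}
π[C, G, E, A]: project onto (C, G, E, A) → {(17, 5, 24, q), (17, 5, 24, r), (3, 22, 34, x), (3, 27, 25, x), (3, 8, 39, x), (38, 8, 3, p)}
Apply σ_{C ≤ E}; surviving tuples: {(17, 5, 24, q), (17, 5, 24, r), (3, 22, 34, x), (3, 27, 25, x), (3, 8, 39, x)}
π[G, C, A]: project onto (G, C, A) → {(22, 3, x), (27, 3, x), (5, 17, q), (5, 17, r), (8, 3, x)}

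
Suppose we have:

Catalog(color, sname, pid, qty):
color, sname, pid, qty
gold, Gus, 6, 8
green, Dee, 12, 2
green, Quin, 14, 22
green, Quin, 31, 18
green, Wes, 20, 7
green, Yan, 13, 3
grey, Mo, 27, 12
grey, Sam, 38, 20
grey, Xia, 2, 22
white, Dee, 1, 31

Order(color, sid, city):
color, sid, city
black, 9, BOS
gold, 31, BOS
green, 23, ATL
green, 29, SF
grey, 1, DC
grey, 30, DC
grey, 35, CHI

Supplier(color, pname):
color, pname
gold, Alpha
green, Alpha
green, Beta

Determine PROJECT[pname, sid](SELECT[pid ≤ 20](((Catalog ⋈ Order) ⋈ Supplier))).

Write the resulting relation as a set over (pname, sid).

Natural join on color: {(gold, Gus, 6, 8, 31, BOS), (green, Dee, 12, 2, 23, ATL), (green, Dee, 12, 2, 29, SF), (green, Quin, 14, 22, 23, ATL), (green, Quin, 14, 22, 29, SF), (green, Quin, 31, 18, 23, ATL), (green, Quin, 31, 18, 29, SF), (green, Wes, 20, 7, 23, ATL), (green, Wes, 20, 7, 29, SF), (green, Yan, 13, 3, 23, ATL), (green, Yan, 13, 3, 29, SF), (grey, Mo, 27, 12, 1, DC), (grey, Mo, 27, 12, 30, DC), (grey, Mo, 27, 12, 35, CHI), (grey, Sam, 38, 20, 1, DC), (grey, Sam, 38, 20, 30, DC), (grey, Sam, 38, 20, 35, CHI), (grey, Xia, 2, 22, 1, DC), (grey, Xia, 2, 22, 30, DC), (grey, Xia, 2, 22, 35, CHI)}
Natural join on color: {(gold, Gus, 6, 8, 31, BOS, Alpha), (green, Dee, 12, 2, 23, ATL, Alpha), (green, Dee, 12, 2, 23, ATL, Beta), (green, Dee, 12, 2, 29, SF, Alpha), (green, Dee, 12, 2, 29, SF, Beta), (green, Quin, 14, 22, 23, ATL, Alpha), (green, Quin, 14, 22, 23, ATL, Beta), (green, Quin, 14, 22, 29, SF, Alpha), (green, Quin, 14, 22, 29, SF, Beta), (green, Quin, 31, 18, 23, ATL, Alpha), (green, Quin, 31, 18, 23, ATL, Beta), (green, Quin, 31, 18, 29, SF, Alpha), (green, Quin, 31, 18, 29, SF, Beta), (green, Wes, 20, 7, 23, ATL, Alpha), (green, Wes, 20, 7, 23, ATL, Beta), (green, Wes, 20, 7, 29, SF, Alpha), (green, Wes, 20, 7, 29, SF, Beta), (green, Yan, 13, 3, 23, ATL, Alpha), (green, Yan, 13, 3, 23, ATL, Beta), (green, Yan, 13, 3, 29, SF, Alpha), (green, Yan, 13, 3, 29, SF, Beta)}
Apply σ_{pid ≤ 20}; surviving tuples: {(gold, Gus, 6, 8, 31, BOS, Alpha), (green, Dee, 12, 2, 23, ATL, Alpha), (green, Dee, 12, 2, 23, ATL, Beta), (green, Dee, 12, 2, 29, SF, Alpha), (green, Dee, 12, 2, 29, SF, Beta), (green, Quin, 14, 22, 23, ATL, Alpha), (green, Quin, 14, 22, 23, ATL, Beta), (green, Quin, 14, 22, 29, SF, Alpha), (green, Quin, 14, 22, 29, SF, Beta), (green, Wes, 20, 7, 23, ATL, Alpha), (green, Wes, 20, 7, 23, ATL, Beta), (green, Wes, 20, 7, 29, SF, Alpha), (green, Wes, 20, 7, 29, SF, Beta), (green, Yan, 13, 3, 23, ATL, Alpha), (green, Yan, 13, 3, 23, ATL, Beta), (green, Yan, 13, 3, 29, SF, Alpha), (green, Yan, 13, 3, 29, SF, Beta)}
π_{pname, sid} gives {(Alpha, 23), (Alpha, 29), (Alpha, 31), (Beta, 23), (Beta, 29)} (12 duplicate(s) eliminated).

{(Alpha, 23), (Alpha, 29), (Alpha, 31), (Beta, 23), (Beta, 29)}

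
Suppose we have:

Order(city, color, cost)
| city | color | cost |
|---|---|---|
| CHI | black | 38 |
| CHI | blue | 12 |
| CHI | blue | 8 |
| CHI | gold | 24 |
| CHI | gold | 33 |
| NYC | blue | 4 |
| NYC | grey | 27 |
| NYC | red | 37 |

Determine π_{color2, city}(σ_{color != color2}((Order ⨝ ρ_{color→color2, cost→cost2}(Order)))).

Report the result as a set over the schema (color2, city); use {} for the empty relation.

ρ[color→color2, cost→cost2]: schema becomes (city, color2, cost2); tuples unchanged.
Joining Order and ρ_{color→color2, cost→cost2}(Order) on city yields {(CHI, black, 38, black, 38), (CHI, black, 38, blue, 12), (CHI, black, 38, blue, 8), (CHI, black, 38, gold, 24), (CHI, black, 38, gold, 33), (CHI, blue, 12, black, 38), (CHI, blue, 12, blue, 12), (CHI, blue, 12, blue, 8), (CHI, blue, 12, gold, 24), (CHI, blue, 12, gold, 33), (CHI, blue, 8, black, 38), (CHI, blue, 8, blue, 12), (CHI, blue, 8, blue, 8), (CHI, blue, 8, gold, 24), (CHI, blue, 8, gold, 33), (CHI, gold, 24, black, 38), (CHI, gold, 24, blue, 12), (CHI, gold, 24, blue, 8), (CHI, gold, 24, gold, 24), (CHI, gold, 24, gold, 33), (CHI, gold, 33, black, 38), (CHI, gold, 33, blue, 12), (CHI, gold, 33, blue, 8), (CHI, gold, 33, gold, 24), (CHI, gold, 33, gold, 33), (NYC, blue, 4, blue, 4), (NYC, blue, 4, grey, 27), (NYC, blue, 4, red, 37), (NYC, grey, 27, blue, 4), (NYC, grey, 27, grey, 27), (NYC, grey, 27, red, 37), (NYC, red, 37, blue, 4), (NYC, red, 37, grey, 27), (NYC, red, 37, red, 37)}.
σ[color != color2]: keep tuples satisfying color != color2 → {(CHI, black, 38, blue, 12), (CHI, black, 38, blue, 8), (CHI, black, 38, gold, 24), (CHI, black, 38, gold, 33), (CHI, blue, 12, black, 38), (CHI, blue, 12, gold, 24), (CHI, blue, 12, gold, 33), (CHI, blue, 8, black, 38), (CHI, blue, 8, gold, 24), (CHI, blue, 8, gold, 33), (CHI, gold, 24, black, 38), (CHI, gold, 24, blue, 12), (CHI, gold, 24, blue, 8), (CHI, gold, 33, black, 38), (CHI, gold, 33, blue, 12), (CHI, gold, 33, blue, 8), (NYC, blue, 4, grey, 27), (NYC, blue, 4, red, 37), (NYC, grey, 27, blue, 4), (NYC, grey, 27, red, 37), (NYC, red, 37, blue, 4), (NYC, red, 37, grey, 27)}
π_{color2, city} gives {(black, CHI), (blue, CHI), (blue, NYC), (gold, CHI), (grey, NYC), (red, NYC)} (16 duplicate(s) eliminated).

{(black, CHI), (blue, CHI), (blue, NYC), (gold, CHI), (grey, NYC), (red, NYC)}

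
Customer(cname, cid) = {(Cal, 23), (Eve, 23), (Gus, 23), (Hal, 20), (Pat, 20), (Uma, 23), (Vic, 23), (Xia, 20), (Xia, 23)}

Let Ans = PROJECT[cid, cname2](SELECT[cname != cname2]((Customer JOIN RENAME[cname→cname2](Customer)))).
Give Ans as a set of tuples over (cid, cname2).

ρ[cname→cname2]: schema becomes (cname2, cid); tuples unchanged.
Natural join on cid: {(Cal, 23, Cal), (Cal, 23, Eve), (Cal, 23, Gus), (Cal, 23, Uma), (Cal, 23, Vic), (Cal, 23, Xia), (Eve, 23, Cal), (Eve, 23, Eve), (Eve, 23, Gus), (Eve, 23, Uma), (Eve, 23, Vic), (Eve, 23, Xia), (Gus, 23, Cal), (Gus, 23, Eve), (Gus, 23, Gus), (Gus, 23, Uma), (Gus, 23, Vic), (Gus, 23, Xia), (Hal, 20, Hal), (Hal, 20, Pat), (Hal, 20, Xia), (Pat, 20, Hal), (Pat, 20, Pat), (Pat, 20, Xia), (Uma, 23, Cal), (Uma, 23, Eve), (Uma, 23, Gus), (Uma, 23, Uma), (Uma, 23, Vic), (Uma, 23, Xia), (Vic, 23, Cal), (Vic, 23, Eve), (Vic, 23, Gus), (Vic, 23, Uma), (Vic, 23, Vic), (Vic, 23, Xia), (Xia, 20, Hal), (Xia, 20, Pat), (Xia, 20, Xia), (Xia, 23, Cal), (Xia, 23, Eve), (Xia, 23, Gus), (Xia, 23, Uma), (Xia, 23, Vic), (Xia, 23, Xia)}
Apply σ_{cname != cname2}; surviving tuples: {(Cal, 23, Eve), (Cal, 23, Gus), (Cal, 23, Uma), (Cal, 23, Vic), (Cal, 23, Xia), (Eve, 23, Cal), (Eve, 23, Gus), (Eve, 23, Uma), (Eve, 23, Vic), (Eve, 23, Xia), (Gus, 23, Cal), (Gus, 23, Eve), (Gus, 23, Uma), (Gus, 23, Vic), (Gus, 23, Xia), (Hal, 20, Pat), (Hal, 20, Xia), (Pat, 20, Hal), (Pat, 20, Xia), (Uma, 23, Cal), (Uma, 23, Eve), (Uma, 23, Gus), (Uma, 23, Vic), (Uma, 23, Xia), (Vic, 23, Cal), (Vic, 23, Eve), (Vic, 23, Gus), (Vic, 23, Uma), (Vic, 23, Xia), (Xia, 20, Hal), (Xia, 20, Pat), (Xia, 23, Cal), (Xia, 23, Eve), (Xia, 23, Gus), (Xia, 23, Uma), (Xia, 23, Vic)}
π[cid, cname2]: project onto (cid, cname2) (27 duplicate(s) eliminated) → {(20, Hal), (20, Pat), (20, Xia), (23, Cal), (23, Eve), (23, Gus), (23, Uma), (23, Vic), (23, Xia)}

{(20, Hal), (20, Pat), (20, Xia), (23, Cal), (23, Eve), (23, Gus), (23, Uma), (23, Vic), (23, Xia)}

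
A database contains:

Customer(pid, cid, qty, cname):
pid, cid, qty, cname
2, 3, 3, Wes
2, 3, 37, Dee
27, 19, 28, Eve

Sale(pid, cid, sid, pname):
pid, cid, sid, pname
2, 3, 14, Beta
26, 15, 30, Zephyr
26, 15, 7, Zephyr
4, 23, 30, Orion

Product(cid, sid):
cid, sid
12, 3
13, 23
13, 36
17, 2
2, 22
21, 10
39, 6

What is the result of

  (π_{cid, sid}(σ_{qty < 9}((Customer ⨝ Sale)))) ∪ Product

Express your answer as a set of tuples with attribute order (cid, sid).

Joining Customer and Sale on pid, cid yields {(2, 3, 3, Wes, 14, Beta), (2, 3, 37, Dee, 14, Beta)}.
σ[qty < 9]: keep tuples satisfying qty < 9 → {(2, 3, 3, Wes, 14, Beta)}
Projecting to cid, sid: {(3, 14)}
Union: {(3, 14)} with {(12, 3), (13, 23), (13, 36), (17, 2), (2, 22), (21, 10), (39, 6)} → {(12, 3), (13, 23), (13, 36), (17, 2), (2, 22), (21, 10), (3, 14), (39, 6)}

{(12, 3), (13, 23), (13, 36), (17, 2), (2, 22), (21, 10), (3, 14), (39, 6)}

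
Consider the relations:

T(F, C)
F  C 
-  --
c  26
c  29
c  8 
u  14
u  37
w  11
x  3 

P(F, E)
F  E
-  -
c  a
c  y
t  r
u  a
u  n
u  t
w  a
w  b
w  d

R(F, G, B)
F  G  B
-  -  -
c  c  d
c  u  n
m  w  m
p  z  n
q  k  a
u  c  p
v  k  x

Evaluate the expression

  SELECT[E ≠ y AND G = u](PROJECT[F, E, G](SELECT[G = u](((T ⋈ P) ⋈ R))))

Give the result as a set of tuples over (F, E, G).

{(c, a, u)}

T ⋈ P (natural join on F): {(c, 26, a), (c, 26, y), (c, 29, a), (c, 29, y), (c, 8, a), (c, 8, y), (u, 14, a), (u, 14, n), (u, 14, t), (u, 37, a), (u, 37, n), (u, 37, t), (w, 11, a), (w, 11, b), (w, 11, d)}
(T ⋈ P) ⋈ R (natural join on F): {(c, 26, a, c, d), (c, 26, a, u, n), (c, 26, y, c, d), (c, 26, y, u, n), (c, 29, a, c, d), (c, 29, a, u, n), (c, 29, y, c, d), (c, 29, y, u, n), (c, 8, a, c, d), (c, 8, a, u, n), (c, 8, y, c, d), (c, 8, y, u, n), (u, 14, a, c, p), (u, 14, n, c, p), (u, 14, t, c, p), (u, 37, a, c, p), (u, 37, n, c, p), (u, 37, t, c, p)}
σ[G = u]: keep tuples satisfying G = u → {(c, 26, a, u, n), (c, 26, y, u, n), (c, 29, a, u, n), (c, 29, y, u, n), (c, 8, a, u, n), (c, 8, y, u, n)}
Keep only column(s) F, E, G (4 duplicate(s) eliminated): {(c, a, u), (c, y, u)}
σ[E ≠ y AND G = u]: keep tuples satisfying E ≠ y AND G = u → {(c, a, u)}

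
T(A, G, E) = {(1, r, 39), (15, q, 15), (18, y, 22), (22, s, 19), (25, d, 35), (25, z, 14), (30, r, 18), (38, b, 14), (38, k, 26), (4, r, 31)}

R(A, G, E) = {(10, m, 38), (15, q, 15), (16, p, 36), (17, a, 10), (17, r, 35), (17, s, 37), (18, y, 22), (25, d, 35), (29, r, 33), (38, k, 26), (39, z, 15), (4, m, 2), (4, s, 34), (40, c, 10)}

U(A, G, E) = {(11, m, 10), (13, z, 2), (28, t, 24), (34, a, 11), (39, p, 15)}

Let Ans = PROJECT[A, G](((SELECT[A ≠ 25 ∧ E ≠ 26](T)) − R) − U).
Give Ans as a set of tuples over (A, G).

{(1, r), (22, s), (30, r), (38, b), (4, r)}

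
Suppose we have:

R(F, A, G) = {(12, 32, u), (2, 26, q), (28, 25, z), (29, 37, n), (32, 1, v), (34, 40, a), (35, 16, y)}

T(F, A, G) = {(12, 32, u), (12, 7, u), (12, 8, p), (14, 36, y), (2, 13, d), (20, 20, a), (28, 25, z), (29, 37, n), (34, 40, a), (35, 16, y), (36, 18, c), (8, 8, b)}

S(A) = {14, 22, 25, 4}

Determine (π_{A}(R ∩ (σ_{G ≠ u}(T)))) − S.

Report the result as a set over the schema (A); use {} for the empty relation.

{16, 37, 40}

Filtering on G ≠ u leaves {(12, 8, p), (14, 36, y), (2, 13, d), (20, 20, a), (28, 25, z), (29, 37, n), (34, 40, a), (35, 16, y), (36, 18, c), (8, 8, b)}.
Intersection: {(12, 32, u), (2, 26, q), (28, 25, z), (29, 37, n), (32, 1, v), (34, 40, a), (35, 16, y)} with {(12, 8, p), (14, 36, y), (2, 13, d), (20, 20, a), (28, 25, z), (29, 37, n), (34, 40, a), (35, 16, y), (36, 18, c), (8, 8, b)} → {(28, 25, z), (29, 37, n), (34, 40, a), (35, 16, y)}
Keep only column(s) A: {16, 25, 37, 40}
Difference: {16, 25, 37, 40} with {14, 22, 25, 4} → {16, 37, 40}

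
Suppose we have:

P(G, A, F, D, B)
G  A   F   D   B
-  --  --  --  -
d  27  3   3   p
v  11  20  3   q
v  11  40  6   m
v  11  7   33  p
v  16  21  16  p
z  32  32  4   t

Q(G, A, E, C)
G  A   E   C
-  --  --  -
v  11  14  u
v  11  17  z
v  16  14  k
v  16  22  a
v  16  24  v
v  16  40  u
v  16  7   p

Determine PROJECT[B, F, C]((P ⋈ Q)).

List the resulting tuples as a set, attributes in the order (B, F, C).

{(m, 40, u), (m, 40, z), (p, 21, a), (p, 21, k), (p, 21, p), (p, 21, u), (p, 21, v), (p, 7, u), (p, 7, z), (q, 20, u), (q, 20, z)}

P ⋈ Q (natural join on G, A): {(v, 11, 20, 3, q, 14, u), (v, 11, 20, 3, q, 17, z), (v, 11, 40, 6, m, 14, u), (v, 11, 40, 6, m, 17, z), (v, 11, 7, 33, p, 14, u), (v, 11, 7, 33, p, 17, z), (v, 16, 21, 16, p, 14, k), (v, 16, 21, 16, p, 22, a), (v, 16, 21, 16, p, 24, v), (v, 16, 21, 16, p, 40, u), (v, 16, 21, 16, p, 7, p)}
Projecting to B, F, C: {(m, 40, u), (m, 40, z), (p, 21, a), (p, 21, k), (p, 21, p), (p, 21, u), (p, 21, v), (p, 7, u), (p, 7, z), (q, 20, u), (q, 20, z)}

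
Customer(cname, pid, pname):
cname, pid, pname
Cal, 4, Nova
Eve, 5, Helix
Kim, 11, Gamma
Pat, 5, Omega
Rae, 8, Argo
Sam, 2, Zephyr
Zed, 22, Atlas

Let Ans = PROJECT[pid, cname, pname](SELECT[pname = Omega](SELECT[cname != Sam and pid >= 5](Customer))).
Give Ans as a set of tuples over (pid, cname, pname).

Filtering on cname != Sam and pid >= 5 leaves {(Eve, 5, Helix), (Kim, 11, Gamma), (Pat, 5, Omega), (Rae, 8, Argo), (Zed, 22, Atlas)}.
Filtering on pname = Omega leaves {(Pat, 5, Omega)}.
Projecting to pid, cname, pname: {(5, Pat, Omega)}

{(5, Pat, Omega)}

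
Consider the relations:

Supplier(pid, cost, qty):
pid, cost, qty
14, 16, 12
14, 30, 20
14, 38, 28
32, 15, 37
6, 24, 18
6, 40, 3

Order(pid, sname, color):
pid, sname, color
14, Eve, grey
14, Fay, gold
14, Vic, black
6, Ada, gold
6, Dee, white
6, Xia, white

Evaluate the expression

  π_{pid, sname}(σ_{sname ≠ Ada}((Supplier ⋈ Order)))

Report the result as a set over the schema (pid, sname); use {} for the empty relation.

{(14, Eve), (14, Fay), (14, Vic), (6, Dee), (6, Xia)}

Natural join on pid: {(14, 16, 12, Eve, grey), (14, 16, 12, Fay, gold), (14, 16, 12, Vic, black), (14, 30, 20, Eve, grey), (14, 30, 20, Fay, gold), (14, 30, 20, Vic, black), (14, 38, 28, Eve, grey), (14, 38, 28, Fay, gold), (14, 38, 28, Vic, black), (6, 24, 18, Ada, gold), (6, 24, 18, Dee, white), (6, 24, 18, Xia, white), (6, 40, 3, Ada, gold), (6, 40, 3, Dee, white), (6, 40, 3, Xia, white)}
Selection sname ≠ Ada: {(14, 16, 12, Eve, grey), (14, 16, 12, Fay, gold), (14, 16, 12, Vic, black), (14, 30, 20, Eve, grey), (14, 30, 20, Fay, gold), (14, 30, 20, Vic, black), (14, 38, 28, Eve, grey), (14, 38, 28, Fay, gold), (14, 38, 28, Vic, black), (6, 24, 18, Dee, white), (6, 24, 18, Xia, white), (6, 40, 3, Dee, white), (6, 40, 3, Xia, white)}
π_{pid, sname} gives {(14, Eve), (14, Fay), (14, Vic), (6, Dee), (6, Xia)} (8 duplicate(s) eliminated).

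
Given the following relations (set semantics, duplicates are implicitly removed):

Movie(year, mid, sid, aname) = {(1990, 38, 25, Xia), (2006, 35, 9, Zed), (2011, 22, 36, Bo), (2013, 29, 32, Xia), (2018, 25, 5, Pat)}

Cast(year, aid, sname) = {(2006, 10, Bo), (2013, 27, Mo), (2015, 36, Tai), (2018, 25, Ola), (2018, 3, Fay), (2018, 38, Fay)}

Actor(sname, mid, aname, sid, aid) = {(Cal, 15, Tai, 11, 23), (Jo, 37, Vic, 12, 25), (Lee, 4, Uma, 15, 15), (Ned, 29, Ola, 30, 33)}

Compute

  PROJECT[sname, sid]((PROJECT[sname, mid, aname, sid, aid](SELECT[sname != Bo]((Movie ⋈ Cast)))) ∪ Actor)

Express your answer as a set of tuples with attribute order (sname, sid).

Movie ⋈ Cast (natural join on year): {(2006, 35, 9, Zed, 10, Bo), (2013, 29, 32, Xia, 27, Mo), (2018, 25, 5, Pat, 25, Ola), (2018, 25, 5, Pat, 3, Fay), (2018, 25, 5, Pat, 38, Fay)}
Apply σ_{sname != Bo}; surviving tuples: {(2013, 29, 32, Xia, 27, Mo), (2018, 25, 5, Pat, 25, Ola), (2018, 25, 5, Pat, 3, Fay), (2018, 25, 5, Pat, 38, Fay)}
Keep only column(s) sname, mid, aname, sid, aid: {(Fay, 25, Pat, 5, 3), (Fay, 25, Pat, 5, 38), (Mo, 29, Xia, 32, 27), (Ola, 25, Pat, 5, 25)}
Union: {(Fay, 25, Pat, 5, 3), (Fay, 25, Pat, 5, 38), (Mo, 29, Xia, 32, 27), (Ola, 25, Pat, 5, 25)} with {(Cal, 15, Tai, 11, 23), (Jo, 37, Vic, 12, 25), (Lee, 4, Uma, 15, 15), (Ned, 29, Ola, 30, 33)} → {(Cal, 15, Tai, 11, 23), (Fay, 25, Pat, 5, 3), (Fay, 25, Pat, 5, 38), (Jo, 37, Vic, 12, 25), (Lee, 4, Uma, 15, 15), (Mo, 29, Xia, 32, 27), (Ned, 29, Ola, 30, 33), (Ola, 25, Pat, 5, 25)}
Keep only column(s) sname, sid (1 duplicate(s) eliminated): {(Cal, 11), (Fay, 5), (Jo, 12), (Lee, 15), (Mo, 32), (Ned, 30), (Ola, 5)}

{(Cal, 11), (Fay, 5), (Jo, 12), (Lee, 15), (Mo, 32), (Ned, 30), (Ola, 5)}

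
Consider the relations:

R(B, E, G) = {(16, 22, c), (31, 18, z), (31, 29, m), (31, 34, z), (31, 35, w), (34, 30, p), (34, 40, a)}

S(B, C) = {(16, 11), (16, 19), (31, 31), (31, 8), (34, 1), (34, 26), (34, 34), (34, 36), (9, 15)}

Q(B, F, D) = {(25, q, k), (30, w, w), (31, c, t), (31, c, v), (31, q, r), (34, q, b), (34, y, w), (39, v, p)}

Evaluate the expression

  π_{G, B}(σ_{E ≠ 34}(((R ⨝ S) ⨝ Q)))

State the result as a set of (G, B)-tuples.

{(a, 34), (m, 31), (p, 34), (w, 31), (z, 31)}

R ⋈ S (natural join on B): {(16, 22, c, 11), (16, 22, c, 19), (31, 18, z, 31), (31, 18, z, 8), (31, 29, m, 31), (31, 29, m, 8), (31, 34, z, 31), (31, 34, z, 8), (31, 35, w, 31), (31, 35, w, 8), (34, 30, p, 1), (34, 30, p, 26), (34, 30, p, 34), (34, 30, p, 36), (34, 40, a, 1), (34, 40, a, 26), (34, 40, a, 34), (34, 40, a, 36)}
(R ⨝ S) ⋈ Q (natural join on B): {(31, 18, z, 31, c, t), (31, 18, z, 31, c, v), (31, 18, z, 31, q, r), (31, 18, z, 8, c, t), (31, 18, z, 8, c, v), (31, 18, z, 8, q, r), (31, 29, m, 31, c, t), (31, 29, m, 31, c, v), (31, 29, m, 31, q, r), (31, 29, m, 8, c, t), (31, 29, m, 8, c, v), (31, 29, m, 8, q, r), (31, 34, z, 31, c, t), (31, 34, z, 31, c, v), (31, 34, z, 31, q, r), (31, 34, z, 8, c, t), (31, 34, z, 8, c, v), (31, 34, z, 8, q, r), (31, 35, w, 31, c, t), (31, 35, w, 31, c, v), (31, 35, w, 31, q, r), (31, 35, w, 8, c, t), (31, 35, w, 8, c, v), (31, 35, w, 8, q, r), (34, 30, p, 1, q, b), (34, 30, p, 1, y, w), (34, 30, p, 26, q, b), (34, 30, p, 26, y, w), (34, 30, p, 34, q, b), (34, 30, p, 34, y, w), (34, 30, p, 36, q, b), (34, 30, p, 36, y, w), (34, 40, a, 1, q, b), (34, 40, a, 1, y, w), (34, 40, a, 26, q, b), (34, 40, a, 26, y, w), (34, 40, a, 34, q, b), (34, 40, a, 34, y, w), (34, 40, a, 36, q, b), (34, 40, a, 36, y, w)}
Selection E ≠ 34: {(31, 18, z, 31, c, t), (31, 18, z, 31, c, v), (31, 18, z, 31, q, r), (31, 18, z, 8, c, t), (31, 18, z, 8, c, v), (31, 18, z, 8, q, r), (31, 29, m, 31, c, t), (31, 29, m, 31, c, v), (31, 29, m, 31, q, r), (31, 29, m, 8, c, t), (31, 29, m, 8, c, v), (31, 29, m, 8, q, r), (31, 35, w, 31, c, t), (31, 35, w, 31, c, v), (31, 35, w, 31, q, r), (31, 35, w, 8, c, t), (31, 35, w, 8, c, v), (31, 35, w, 8, q, r), (34, 30, p, 1, q, b), (34, 30, p, 1, y, w), (34, 30, p, 26, q, b), (34, 30, p, 26, y, w), (34, 30, p, 34, q, b), (34, 30, p, 34, y, w), (34, 30, p, 36, q, b), (34, 30, p, 36, y, w), (34, 40, a, 1, q, b), (34, 40, a, 1, y, w), (34, 40, a, 26, q, b), (34, 40, a, 26, y, w), (34, 40, a, 34, q, b), (34, 40, a, 34, y, w), (34, 40, a, 36, q, b), (34, 40, a, 36, y, w)}
π[G, B]: project onto (G, B) (29 duplicate(s) eliminated) → {(a, 34), (m, 31), (p, 34), (w, 31), (z, 31)}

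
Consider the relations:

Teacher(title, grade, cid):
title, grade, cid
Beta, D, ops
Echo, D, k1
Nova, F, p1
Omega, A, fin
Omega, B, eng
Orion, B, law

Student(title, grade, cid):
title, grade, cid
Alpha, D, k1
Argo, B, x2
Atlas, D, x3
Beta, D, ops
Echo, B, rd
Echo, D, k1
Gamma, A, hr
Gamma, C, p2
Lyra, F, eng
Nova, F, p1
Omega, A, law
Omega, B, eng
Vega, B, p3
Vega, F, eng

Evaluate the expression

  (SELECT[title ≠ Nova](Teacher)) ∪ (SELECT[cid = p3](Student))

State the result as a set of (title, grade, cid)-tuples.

{(Beta, D, ops), (Echo, D, k1), (Omega, A, fin), (Omega, B, eng), (Orion, B, law), (Vega, B, p3)}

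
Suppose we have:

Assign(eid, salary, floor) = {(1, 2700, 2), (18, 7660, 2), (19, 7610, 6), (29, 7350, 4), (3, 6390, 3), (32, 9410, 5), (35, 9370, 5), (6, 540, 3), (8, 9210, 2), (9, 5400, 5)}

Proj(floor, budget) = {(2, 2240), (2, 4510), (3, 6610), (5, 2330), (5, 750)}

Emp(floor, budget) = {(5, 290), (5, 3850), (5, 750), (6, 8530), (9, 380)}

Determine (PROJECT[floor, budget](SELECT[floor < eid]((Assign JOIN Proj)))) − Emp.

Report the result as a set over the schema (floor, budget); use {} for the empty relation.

Joining Assign and Proj on floor yields {(1, 2700, 2, 2240), (1, 2700, 2, 4510), (18, 7660, 2, 2240), (18, 7660, 2, 4510), (3, 6390, 3, 6610), (32, 9410, 5, 2330), (32, 9410, 5, 750), (35, 9370, 5, 2330), (35, 9370, 5, 750), (6, 540, 3, 6610), (8, 9210, 2, 2240), (8, 9210, 2, 4510), (9, 5400, 5, 2330), (9, 5400, 5, 750)}.
Filtering on floor < eid leaves {(18, 7660, 2, 2240), (18, 7660, 2, 4510), (32, 9410, 5, 2330), (32, 9410, 5, 750), (35, 9370, 5, 2330), (35, 9370, 5, 750), (6, 540, 3, 6610), (8, 9210, 2, 2240), (8, 9210, 2, 4510), (9, 5400, 5, 2330), (9, 5400, 5, 750)}.
π[floor, budget]: project onto (floor, budget) (6 duplicate(s) eliminated) → {(2, 2240), (2, 4510), (3, 6610), (5, 2330), (5, 750)}
Difference: {(2, 2240), (2, 4510), (3, 6610), (5, 2330), (5, 750)} with {(5, 290), (5, 3850), (5, 750), (6, 8530), (9, 380)} → {(2, 2240), (2, 4510), (3, 6610), (5, 2330)}

{(2, 2240), (2, 4510), (3, 6610), (5, 2330)}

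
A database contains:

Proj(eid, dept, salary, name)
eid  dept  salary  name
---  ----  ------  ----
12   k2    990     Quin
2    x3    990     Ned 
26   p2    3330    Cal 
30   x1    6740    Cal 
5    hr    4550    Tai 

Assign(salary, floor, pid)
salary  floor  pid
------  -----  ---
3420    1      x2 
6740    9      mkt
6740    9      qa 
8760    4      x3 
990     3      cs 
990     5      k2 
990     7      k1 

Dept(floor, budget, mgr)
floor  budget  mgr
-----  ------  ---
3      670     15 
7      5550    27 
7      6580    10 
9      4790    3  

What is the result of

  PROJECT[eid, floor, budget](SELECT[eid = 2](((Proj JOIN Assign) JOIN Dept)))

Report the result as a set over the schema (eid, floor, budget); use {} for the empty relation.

{(2, 3, 670), (2, 7, 5550), (2, 7, 6580)}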